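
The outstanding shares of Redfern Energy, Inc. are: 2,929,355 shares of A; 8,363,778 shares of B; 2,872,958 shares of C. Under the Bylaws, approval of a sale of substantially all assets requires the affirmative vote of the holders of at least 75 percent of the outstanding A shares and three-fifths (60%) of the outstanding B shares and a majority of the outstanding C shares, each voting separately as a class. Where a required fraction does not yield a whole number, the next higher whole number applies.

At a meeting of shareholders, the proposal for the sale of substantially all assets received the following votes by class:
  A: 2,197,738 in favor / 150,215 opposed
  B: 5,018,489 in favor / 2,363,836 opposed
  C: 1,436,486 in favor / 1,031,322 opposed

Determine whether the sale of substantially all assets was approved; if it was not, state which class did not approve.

Approved — every class gave the required vote.

A: 3/4 of 2929355 = 2197016.25, rounded up to 2197017; 2,197,017 required, 2,197,738 in favor — approved.
B: 3/5 of 8363778 = 5018266.80, rounded up to 5018267; 5,018,267 required, 5,018,489 in favor — approved.
C: a majority of 2872958 is 1436480; 1,436,480 required, 1,436,486 in favor — approved.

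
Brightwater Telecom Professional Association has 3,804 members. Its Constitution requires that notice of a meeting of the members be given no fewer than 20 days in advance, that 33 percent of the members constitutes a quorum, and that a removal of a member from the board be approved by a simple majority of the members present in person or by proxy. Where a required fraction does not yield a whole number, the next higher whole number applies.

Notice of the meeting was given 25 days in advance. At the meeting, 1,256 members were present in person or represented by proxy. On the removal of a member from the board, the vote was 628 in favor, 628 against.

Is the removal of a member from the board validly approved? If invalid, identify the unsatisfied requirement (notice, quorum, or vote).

Invalid — vote requirement not satisfied.

Notice: 25 days given; 20 required. Satisfied.
Quorum: 33% of 3,804 = 1,255.32, rounded up to 1,256; 1,256 present. Satisfied.
Vote: requires a majority of those present (1,256); a majority of 1256 is 629, so 629 needed; 628 in favor. Not satisfied.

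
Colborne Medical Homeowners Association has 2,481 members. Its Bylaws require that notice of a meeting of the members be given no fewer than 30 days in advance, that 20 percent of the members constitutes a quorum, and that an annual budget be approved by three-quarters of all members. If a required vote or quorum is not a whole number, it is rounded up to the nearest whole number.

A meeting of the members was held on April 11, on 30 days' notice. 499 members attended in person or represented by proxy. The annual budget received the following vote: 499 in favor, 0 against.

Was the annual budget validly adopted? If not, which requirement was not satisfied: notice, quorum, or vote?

Notice: 30 days given; 30 required. Satisfied.
Quorum: 20% of 2,481 = 496.20, rounded up to 497; 499 present. Satisfied.
Vote: requires three-fourths of all members (2,481); 3/4 of 2481 = 1860.75, rounded up to 1861, so 1,861 needed; 499 in favor. Not satisfied.

Invalid — vote requirement not satisfied.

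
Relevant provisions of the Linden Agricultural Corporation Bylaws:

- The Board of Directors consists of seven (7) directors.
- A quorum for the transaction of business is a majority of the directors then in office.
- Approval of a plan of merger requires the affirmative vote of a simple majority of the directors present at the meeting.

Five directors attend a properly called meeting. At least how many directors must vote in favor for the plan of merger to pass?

The plan of merger requires a majority of the directors present (5).
A majority of 5 is 3.

3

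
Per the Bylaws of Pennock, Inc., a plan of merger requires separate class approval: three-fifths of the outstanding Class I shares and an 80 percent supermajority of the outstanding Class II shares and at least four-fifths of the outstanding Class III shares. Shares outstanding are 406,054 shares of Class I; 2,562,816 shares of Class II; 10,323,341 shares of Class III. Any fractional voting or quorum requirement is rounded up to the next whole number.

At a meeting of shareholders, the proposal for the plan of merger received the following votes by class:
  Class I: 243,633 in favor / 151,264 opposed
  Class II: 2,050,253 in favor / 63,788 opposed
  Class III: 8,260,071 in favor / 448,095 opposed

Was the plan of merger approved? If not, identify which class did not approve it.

Approved — every class gave the required vote.

Class I: 3/5 of 406054 = 243632.40, rounded up to 243633; 243,633 required, 243,633 in favor — approved.
Class II: 4/5 of 2562816 = 2050252.80, rounded up to 2050253; 2,050,253 required, 2,050,253 in favor — approved.
Class III: 4/5 of 10323341 = 8258672.80, rounded up to 8258673; 8,258,673 required, 8,260,071 in favor — approved.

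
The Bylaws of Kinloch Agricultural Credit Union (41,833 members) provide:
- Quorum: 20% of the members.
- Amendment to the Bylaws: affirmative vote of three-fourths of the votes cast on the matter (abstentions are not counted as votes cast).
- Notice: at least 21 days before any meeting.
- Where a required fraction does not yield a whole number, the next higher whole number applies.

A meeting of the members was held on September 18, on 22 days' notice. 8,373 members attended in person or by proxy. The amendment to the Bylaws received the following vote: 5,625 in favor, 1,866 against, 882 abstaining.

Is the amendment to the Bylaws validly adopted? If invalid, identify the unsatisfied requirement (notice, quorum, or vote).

Valid — all requirements satisfied.

Notice: 22 days given; 21 required. Satisfied.
Quorum: 20% of 41,833 = 8,366.60, rounded up to 8,367; 8,373 present. Satisfied.
Vote: requires three-fourths of the votes cast (8,373 − 882 abstaining = 7,491); 3/4 of 7491 = 5618.25, rounded up to 5619, so 5,619 needed; 5,625 in favor. Satisfied.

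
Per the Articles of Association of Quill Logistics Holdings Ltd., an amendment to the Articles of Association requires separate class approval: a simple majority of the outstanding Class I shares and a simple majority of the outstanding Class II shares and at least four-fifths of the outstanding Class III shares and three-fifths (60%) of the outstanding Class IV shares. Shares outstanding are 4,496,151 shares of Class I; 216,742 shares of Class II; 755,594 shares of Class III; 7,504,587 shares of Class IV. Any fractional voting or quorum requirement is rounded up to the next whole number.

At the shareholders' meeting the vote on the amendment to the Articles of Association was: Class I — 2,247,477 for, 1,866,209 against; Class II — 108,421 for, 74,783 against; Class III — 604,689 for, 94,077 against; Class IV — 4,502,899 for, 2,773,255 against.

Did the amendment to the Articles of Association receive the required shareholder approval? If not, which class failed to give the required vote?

Not approved — the Class I shares did not give the required vote.

Class I: a majority of 4496151 is 2248076; 2,248,076 required, 2,247,477 in favor — not approved.
Class II: a majority of 216742 is 108372; 108,372 required, 108,421 in favor — approved.
Class III: 4/5 of 755594 = 604475.20, rounded up to 604476; 604,476 required, 604,689 in favor — approved.
Class IV: 3/5 of 7504587 = 4502752.20, rounded up to 4502753; 4,502,753 required, 4,502,899 in favor — approved.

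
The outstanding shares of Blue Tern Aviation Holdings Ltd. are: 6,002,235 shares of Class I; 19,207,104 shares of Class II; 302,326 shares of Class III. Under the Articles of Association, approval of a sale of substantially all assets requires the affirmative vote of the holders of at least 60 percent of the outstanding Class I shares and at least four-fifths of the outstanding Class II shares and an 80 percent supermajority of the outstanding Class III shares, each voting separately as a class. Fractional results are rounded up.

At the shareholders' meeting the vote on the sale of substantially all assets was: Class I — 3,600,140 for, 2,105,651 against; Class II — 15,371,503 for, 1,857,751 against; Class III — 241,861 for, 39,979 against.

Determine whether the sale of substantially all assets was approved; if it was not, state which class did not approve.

Class I: 3/5 of 6002235 = 3601341; 3,601,341 required, 3,600,140 in favor — not approved.
Class II: 4/5 of 19207104 = 15365683.20, rounded up to 15365684; 15,365,684 required, 15,371,503 in favor — approved.
Class III: 4/5 of 302326 = 241860.80, rounded up to 241861; 241,861 required, 241,861 in favor — approved.

Not approved — the Class I shares did not give the required vote.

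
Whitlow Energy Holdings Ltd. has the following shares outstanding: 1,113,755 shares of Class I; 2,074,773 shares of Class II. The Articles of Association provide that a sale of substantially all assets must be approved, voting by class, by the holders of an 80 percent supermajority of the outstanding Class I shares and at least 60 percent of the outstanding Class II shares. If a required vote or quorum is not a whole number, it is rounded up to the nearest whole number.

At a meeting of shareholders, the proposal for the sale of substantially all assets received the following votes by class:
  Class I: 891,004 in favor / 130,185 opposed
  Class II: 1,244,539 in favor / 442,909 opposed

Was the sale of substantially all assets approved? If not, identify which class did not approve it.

Class I: 4/5 of 1113755 = 891004; 891,004 required, 891,004 in favor — approved.
Class II: 3/5 of 2074773 = 1244863.80, rounded up to 1244864; 1,244,864 required, 1,244,539 in favor — not approved.

Not approved — the Class II shares did not give the required vote.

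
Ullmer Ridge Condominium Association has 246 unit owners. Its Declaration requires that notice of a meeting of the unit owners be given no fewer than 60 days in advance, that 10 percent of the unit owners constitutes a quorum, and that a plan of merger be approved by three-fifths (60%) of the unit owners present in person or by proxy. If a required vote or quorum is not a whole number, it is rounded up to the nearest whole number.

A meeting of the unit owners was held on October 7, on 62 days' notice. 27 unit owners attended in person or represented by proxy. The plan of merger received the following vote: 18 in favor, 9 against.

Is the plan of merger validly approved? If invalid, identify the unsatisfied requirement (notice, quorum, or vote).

Valid — all requirements satisfied.

Notice: 62 days given; 60 required. Satisfied.
Quorum: 10% of 246 = 24.60, rounded up to 25; 27 present. Satisfied.
Vote: requires three-fifths of those present (27); 3/5 of 27 = 16.20, rounded up to 17, so 17 needed; 18 in favor. Satisfied.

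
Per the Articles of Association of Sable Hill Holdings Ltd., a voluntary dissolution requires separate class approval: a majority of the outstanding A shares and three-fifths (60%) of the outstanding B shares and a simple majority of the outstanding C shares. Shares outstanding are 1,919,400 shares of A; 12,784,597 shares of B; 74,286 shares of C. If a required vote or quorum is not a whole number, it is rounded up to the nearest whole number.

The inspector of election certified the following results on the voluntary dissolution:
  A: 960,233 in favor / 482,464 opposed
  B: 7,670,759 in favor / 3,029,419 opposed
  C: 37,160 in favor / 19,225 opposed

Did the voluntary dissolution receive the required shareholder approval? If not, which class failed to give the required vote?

A: a majority of 1919400 is 959701; 959,701 required, 960,233 in favor — approved.
B: 3/5 of 12784597 = 7670758.20, rounded up to 7670759; 7,670,759 required, 7,670,759 in favor — approved.
C: a majority of 74286 is 37144; 37,144 required, 37,160 in favor — approved.

Approved — every class gave the required vote.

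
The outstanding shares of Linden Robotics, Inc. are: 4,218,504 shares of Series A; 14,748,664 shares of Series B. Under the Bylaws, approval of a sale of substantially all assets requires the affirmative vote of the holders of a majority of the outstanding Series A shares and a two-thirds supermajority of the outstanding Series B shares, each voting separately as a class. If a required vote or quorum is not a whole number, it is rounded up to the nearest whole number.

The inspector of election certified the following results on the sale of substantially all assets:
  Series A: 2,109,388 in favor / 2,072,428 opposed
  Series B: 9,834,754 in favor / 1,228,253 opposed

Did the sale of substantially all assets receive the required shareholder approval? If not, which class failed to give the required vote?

Approved — every class gave the required vote.

Series A: a majority of 4218504 is 2109253; 2,109,253 required, 2,109,388 in favor — approved.
Series B: 2/3 of 14748664 = 9832442.67, rounded up to 9832443; 9,832,443 required, 9,834,754 in favor — approved.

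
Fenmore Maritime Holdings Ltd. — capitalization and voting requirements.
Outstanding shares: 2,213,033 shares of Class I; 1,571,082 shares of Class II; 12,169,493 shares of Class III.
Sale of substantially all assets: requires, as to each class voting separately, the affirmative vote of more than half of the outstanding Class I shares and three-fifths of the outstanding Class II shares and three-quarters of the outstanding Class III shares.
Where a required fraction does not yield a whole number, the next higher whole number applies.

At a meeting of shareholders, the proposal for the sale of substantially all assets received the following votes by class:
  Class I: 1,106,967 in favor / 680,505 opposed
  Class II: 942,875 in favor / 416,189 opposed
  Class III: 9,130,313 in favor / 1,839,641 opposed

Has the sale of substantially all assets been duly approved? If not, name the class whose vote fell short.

Class I: a majority of 2213033 is 1106517; 1,106,517 required, 1,106,967 in favor — approved.
Class II: 3/5 of 1571082 = 942649.20, rounded up to 942650; 942,650 required, 942,875 in favor — approved.
Class III: 3/4 of 12169493 = 9127119.75, rounded up to 9127120; 9,127,120 required, 9,130,313 in favor — approved.

Approved — every class gave the required vote.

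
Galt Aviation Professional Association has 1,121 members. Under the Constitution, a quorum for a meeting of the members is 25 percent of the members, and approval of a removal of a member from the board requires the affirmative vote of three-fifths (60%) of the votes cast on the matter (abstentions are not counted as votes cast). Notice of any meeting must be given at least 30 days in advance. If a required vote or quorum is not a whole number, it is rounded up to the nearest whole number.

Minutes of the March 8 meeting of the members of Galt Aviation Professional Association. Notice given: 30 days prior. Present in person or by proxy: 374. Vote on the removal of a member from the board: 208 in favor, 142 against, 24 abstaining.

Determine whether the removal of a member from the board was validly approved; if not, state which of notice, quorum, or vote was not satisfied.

Invalid — vote requirement not satisfied.

Notice: 30 days given; 30 required. Satisfied.
Quorum: 25% of 1,121 = 280.25, rounded up to 281; 374 present. Satisfied.
Vote: requires three-fifths of the votes cast (374 − 24 abstaining = 350); 3/5 of 350 = 210, so 210 needed; 208 in favor. Not satisfied.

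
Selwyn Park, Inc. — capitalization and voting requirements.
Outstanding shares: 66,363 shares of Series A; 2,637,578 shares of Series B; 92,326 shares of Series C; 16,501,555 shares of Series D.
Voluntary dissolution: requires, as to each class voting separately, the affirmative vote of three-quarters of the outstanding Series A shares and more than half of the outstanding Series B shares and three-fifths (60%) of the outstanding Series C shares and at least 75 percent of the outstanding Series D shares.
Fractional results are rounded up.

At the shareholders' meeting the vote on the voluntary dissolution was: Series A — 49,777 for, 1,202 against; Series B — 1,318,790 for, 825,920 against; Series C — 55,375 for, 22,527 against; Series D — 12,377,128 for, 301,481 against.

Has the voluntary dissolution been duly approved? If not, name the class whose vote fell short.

Series A: 3/4 of 66363 = 49772.25, rounded up to 49773; 49,773 required, 49,777 in favor — approved.
Series B: a majority of 2637578 is 1318790; 1,318,790 required, 1,318,790 in favor — approved.
Series C: 3/5 of 92326 = 55395.60, rounded up to 55396; 55,396 required, 55,375 in favor — not approved.
Series D: 3/4 of 16501555 = 12376166.25, rounded up to 12376167; 12,376,167 required, 12,377,128 in favor — approved.

Not approved — the Series C shares did not give the required vote.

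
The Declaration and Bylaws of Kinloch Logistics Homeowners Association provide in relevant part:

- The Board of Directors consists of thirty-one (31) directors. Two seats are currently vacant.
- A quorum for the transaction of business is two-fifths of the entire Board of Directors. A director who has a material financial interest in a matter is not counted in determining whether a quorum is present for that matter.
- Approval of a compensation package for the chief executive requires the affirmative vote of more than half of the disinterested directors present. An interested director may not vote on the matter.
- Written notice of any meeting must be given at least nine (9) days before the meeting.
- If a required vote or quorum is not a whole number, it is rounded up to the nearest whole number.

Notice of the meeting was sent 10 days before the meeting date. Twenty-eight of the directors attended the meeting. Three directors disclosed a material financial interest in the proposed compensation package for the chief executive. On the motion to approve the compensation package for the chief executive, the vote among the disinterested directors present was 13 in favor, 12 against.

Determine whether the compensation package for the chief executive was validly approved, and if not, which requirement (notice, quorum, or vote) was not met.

Notice: 10 days given; 9 required (10 ≥ 9). Satisfied.
Quorum: 28 present, but the 3 interested directors do not count, leaving 25. Quorum is 13. Satisfied.
Vote: the compensation package for the chief executive requires a majority of the disinterested directors present (28 − 3 = 25). A majority of 25 is 13, so 13 affirmative votes are needed; 13 voted in favor. Satisfied.

Valid — all requirements satisfied.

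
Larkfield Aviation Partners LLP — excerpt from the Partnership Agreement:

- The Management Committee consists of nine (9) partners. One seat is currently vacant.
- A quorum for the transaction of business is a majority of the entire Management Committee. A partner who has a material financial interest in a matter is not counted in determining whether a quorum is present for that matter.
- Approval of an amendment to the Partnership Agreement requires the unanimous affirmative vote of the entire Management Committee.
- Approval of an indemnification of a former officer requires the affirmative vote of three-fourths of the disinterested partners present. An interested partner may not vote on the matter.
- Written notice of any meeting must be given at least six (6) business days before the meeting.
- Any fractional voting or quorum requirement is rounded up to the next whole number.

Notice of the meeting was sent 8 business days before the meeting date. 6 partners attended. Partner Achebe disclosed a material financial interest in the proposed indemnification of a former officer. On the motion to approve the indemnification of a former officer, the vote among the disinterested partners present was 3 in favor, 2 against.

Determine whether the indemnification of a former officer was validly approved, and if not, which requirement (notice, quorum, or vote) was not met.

Notice: 8 business days given; 6 required (8 ≥ 6). Satisfied.
Quorum: 6 present, but the 1 interested partner does not count, leaving 5. Quorum is 5. Satisfied.
Vote: the indemnification of a former officer requires three-fourths of the disinterested partners present (6 − 1 = 5). 3/4 of 5 = 3.75, rounded up to 4, so 4 affirmative votes are needed; 3 voted in favor. Not satisfied.

Invalid — vote requirement not satisfied.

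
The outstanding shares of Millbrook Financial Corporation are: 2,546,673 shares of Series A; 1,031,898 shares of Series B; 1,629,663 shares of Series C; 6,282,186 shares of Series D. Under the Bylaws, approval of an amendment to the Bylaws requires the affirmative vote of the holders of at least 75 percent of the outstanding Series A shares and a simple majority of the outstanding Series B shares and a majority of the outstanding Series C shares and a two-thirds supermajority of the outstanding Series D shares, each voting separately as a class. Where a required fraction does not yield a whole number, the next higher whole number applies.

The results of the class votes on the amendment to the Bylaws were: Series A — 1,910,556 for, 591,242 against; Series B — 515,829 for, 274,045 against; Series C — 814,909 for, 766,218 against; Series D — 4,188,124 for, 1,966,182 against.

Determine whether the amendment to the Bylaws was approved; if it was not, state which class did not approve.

Not approved — the Series B shares did not give the required vote.

Series A: 3/4 of 2546673 = 1910004.75, rounded up to 1910005; 1,910,005 required, 1,910,556 in favor — approved.
Series B: a majority of 1031898 is 515950; 515,950 required, 515,829 in favor — not approved.
Series C: a majority of 1629663 is 814832; 814,832 required, 814,909 in favor — approved.
Series D: 2/3 of 6282186 = 4188124; 4,188,124 required, 4,188,124 in favor — approved.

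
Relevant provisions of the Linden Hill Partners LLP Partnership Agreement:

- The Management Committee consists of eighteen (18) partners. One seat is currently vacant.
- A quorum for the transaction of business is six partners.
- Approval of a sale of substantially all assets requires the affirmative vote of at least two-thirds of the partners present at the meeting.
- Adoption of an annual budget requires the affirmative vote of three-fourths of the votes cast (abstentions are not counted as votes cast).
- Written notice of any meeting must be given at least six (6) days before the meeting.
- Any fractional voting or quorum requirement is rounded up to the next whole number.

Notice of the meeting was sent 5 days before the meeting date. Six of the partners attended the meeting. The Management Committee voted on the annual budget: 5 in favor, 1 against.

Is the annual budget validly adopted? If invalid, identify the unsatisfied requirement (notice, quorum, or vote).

Notice: 5 days given; 6 required (5 < 6). Not satisfied.
Quorum: 6 present; quorum is 6. Satisfied.
Vote: the annual budget requires three-fourths of the votes cast (6). 3/4 of 6 = 4.50, rounded up to 5, so 5 affirmative votes are needed; 5 voted in favor. Satisfied.

Invalid — notice requirement not satisfied.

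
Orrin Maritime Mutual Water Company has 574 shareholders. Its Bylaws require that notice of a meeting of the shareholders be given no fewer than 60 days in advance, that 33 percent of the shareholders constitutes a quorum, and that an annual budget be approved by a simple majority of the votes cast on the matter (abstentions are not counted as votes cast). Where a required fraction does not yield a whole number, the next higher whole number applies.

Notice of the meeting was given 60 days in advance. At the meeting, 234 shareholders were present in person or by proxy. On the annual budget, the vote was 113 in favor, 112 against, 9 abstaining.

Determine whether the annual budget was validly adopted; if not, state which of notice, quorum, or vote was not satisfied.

Notice: 60 days given; 60 required. Satisfied.
Quorum: 33% of 574 = 189.42, rounded up to 190; 234 present. Satisfied.
Vote: requires a majority of the votes cast (234 − 9 abstaining = 225); a majority of 225 is 113, so 113 needed; 113 in favor. Satisfied.

Valid — all requirements satisfied.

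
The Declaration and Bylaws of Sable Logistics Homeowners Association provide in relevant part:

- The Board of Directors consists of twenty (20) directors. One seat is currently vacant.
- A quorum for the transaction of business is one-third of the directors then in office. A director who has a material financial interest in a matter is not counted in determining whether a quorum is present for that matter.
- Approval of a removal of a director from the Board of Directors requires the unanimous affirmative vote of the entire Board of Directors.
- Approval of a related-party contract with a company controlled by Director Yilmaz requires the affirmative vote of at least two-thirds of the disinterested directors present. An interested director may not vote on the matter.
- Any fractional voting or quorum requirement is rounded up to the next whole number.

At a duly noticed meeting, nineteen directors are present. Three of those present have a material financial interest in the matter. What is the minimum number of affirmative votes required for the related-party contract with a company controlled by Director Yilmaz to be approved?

The related-party contract with a company controlled by Director Yilmaz requires two-thirds of the disinterested directors present (19 − 3 = 16).
2/3 of 16 = 10.67, rounded up to 11.

11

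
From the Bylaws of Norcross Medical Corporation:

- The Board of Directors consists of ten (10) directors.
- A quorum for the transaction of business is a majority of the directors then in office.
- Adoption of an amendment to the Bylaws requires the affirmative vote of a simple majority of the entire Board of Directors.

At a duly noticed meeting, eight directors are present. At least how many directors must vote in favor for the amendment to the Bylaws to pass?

The amendment to the Bylaws requires a majority of the entire Board of Directors (10).
A majority of 10 is 6.

6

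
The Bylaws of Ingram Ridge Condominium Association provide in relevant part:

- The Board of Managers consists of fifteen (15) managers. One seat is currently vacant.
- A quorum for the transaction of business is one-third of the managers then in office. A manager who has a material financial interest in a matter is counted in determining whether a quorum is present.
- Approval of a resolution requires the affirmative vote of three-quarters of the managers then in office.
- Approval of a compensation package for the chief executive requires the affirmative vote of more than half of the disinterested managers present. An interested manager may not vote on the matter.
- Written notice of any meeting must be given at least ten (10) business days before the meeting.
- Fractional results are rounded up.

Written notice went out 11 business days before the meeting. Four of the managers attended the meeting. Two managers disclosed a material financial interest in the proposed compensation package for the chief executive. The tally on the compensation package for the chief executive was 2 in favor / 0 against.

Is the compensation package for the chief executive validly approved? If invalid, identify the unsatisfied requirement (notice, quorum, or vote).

Notice: 11 business days given; 10 required (11 ≥ 10). Satisfied.
Quorum: 4 present (interested managers count toward quorum); quorum is 5. Not satisfied.
Vote: the compensation package for the chief executive requires a majority of the disinterested managers present (4 − 2 = 2). A majority of 2 is 2, so 2 affirmative votes are needed; 2 voted in favor. Satisfied. (Moot — without a quorum no business can be validly transacted.)

Invalid — quorum requirement not satisfied.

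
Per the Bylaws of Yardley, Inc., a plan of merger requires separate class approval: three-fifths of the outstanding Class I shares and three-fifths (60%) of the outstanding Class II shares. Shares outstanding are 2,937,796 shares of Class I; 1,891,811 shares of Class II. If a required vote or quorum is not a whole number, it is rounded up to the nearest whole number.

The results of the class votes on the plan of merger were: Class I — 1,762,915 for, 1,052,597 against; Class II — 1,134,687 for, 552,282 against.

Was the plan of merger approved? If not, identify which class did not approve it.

Class I: 3/5 of 2937796 = 1762677.60, rounded up to 1762678; 1,762,678 required, 1,762,915 in favor — approved.
Class II: 3/5 of 1891811 = 1135086.60, rounded up to 1135087; 1,135,087 required, 1,134,687 in favor — not approved.

Not approved — the Class II shares did not give the required vote.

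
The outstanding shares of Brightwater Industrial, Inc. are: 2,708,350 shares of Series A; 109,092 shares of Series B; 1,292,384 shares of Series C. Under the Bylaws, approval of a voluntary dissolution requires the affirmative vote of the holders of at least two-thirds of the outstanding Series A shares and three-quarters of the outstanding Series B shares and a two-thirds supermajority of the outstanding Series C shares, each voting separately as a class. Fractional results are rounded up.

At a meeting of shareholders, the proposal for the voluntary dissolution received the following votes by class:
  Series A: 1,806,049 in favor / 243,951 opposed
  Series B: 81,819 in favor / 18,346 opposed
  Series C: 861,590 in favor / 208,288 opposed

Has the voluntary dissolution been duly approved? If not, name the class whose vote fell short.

Approved — every class gave the required vote.

Series A: 2/3 of 2708350 = 1805566.67, rounded up to 1805567; 1,805,567 required, 1,806,049 in favor — approved.
Series B: 3/4 of 109092 = 81819; 81,819 required, 81,819 in favor — approved.
Series C: 2/3 of 1292384 = 861589.33, rounded up to 861590; 861,590 required, 861,590 in favor — approved.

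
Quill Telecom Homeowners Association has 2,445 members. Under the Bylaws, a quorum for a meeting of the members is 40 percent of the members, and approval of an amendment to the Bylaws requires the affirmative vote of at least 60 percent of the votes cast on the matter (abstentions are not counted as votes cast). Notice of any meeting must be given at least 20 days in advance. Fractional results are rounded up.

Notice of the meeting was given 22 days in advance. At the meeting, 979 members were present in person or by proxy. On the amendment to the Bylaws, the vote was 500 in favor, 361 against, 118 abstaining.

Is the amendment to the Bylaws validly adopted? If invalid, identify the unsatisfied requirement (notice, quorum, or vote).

Invalid — vote requirement not satisfied.

Notice: 22 days given; 20 required. Satisfied.
Quorum: 40% of 2,445 = 978; 979 present. Satisfied.
Vote: requires three-fifths of the votes cast (979 − 118 abstaining = 861); 3/5 of 861 = 516.60, rounded up to 517, so 517 needed; 500 in favor. Not satisfied.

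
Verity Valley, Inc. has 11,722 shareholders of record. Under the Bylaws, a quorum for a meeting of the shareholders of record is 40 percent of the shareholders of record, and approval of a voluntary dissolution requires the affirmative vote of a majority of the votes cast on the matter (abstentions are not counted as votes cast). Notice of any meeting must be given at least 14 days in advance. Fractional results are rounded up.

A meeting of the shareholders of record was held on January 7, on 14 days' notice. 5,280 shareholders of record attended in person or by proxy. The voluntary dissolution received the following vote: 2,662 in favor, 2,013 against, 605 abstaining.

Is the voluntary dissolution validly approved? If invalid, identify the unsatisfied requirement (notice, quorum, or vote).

Notice: 14 days given; 14 required. Satisfied.
Quorum: 40% of 11,722 = 4,688.80, rounded up to 4,689; 5,280 present. Satisfied.
Vote: requires a majority of the votes cast (5,280 − 605 abstaining = 4,675); a majority of 4675 is 2338, so 2,338 needed; 2,662 in favor. Satisfied.

Valid — all requirements satisfied.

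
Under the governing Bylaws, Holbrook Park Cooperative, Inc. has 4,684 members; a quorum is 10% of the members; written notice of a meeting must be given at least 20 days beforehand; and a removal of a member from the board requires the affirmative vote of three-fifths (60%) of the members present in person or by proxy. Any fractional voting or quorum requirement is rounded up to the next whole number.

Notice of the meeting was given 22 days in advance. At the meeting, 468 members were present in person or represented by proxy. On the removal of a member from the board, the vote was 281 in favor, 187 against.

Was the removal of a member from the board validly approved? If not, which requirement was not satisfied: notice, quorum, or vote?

Invalid — quorum requirement not satisfied.

Notice: 22 days given; 20 required. Satisfied.
Quorum: 10% of 4,684 = 468.40, rounded up to 469; 468 present. Not satisfied.
Vote: requires three-fifths of those present (468); 3/5 of 468 = 280.80, rounded up to 281, so 281 needed; 281 in favor. Satisfied.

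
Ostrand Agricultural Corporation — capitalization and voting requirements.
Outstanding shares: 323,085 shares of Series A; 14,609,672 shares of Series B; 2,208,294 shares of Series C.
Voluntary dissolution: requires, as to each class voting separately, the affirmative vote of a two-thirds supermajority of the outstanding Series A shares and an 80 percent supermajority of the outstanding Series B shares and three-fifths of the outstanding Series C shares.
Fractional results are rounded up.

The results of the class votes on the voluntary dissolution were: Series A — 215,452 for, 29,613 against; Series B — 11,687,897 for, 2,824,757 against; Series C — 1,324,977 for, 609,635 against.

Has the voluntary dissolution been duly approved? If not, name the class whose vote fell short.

Approved — every class gave the required vote.

Series A: 2/3 of 323085 = 215390; 215,390 required, 215,452 in favor — approved.
Series B: 4/5 of 14609672 = 11687737.60, rounded up to 11687738; 11,687,738 required, 11,687,897 in favor — approved.
Series C: 3/5 of 2208294 = 1324976.40, rounded up to 1324977; 1,324,977 required, 1,324,977 in favor — approved.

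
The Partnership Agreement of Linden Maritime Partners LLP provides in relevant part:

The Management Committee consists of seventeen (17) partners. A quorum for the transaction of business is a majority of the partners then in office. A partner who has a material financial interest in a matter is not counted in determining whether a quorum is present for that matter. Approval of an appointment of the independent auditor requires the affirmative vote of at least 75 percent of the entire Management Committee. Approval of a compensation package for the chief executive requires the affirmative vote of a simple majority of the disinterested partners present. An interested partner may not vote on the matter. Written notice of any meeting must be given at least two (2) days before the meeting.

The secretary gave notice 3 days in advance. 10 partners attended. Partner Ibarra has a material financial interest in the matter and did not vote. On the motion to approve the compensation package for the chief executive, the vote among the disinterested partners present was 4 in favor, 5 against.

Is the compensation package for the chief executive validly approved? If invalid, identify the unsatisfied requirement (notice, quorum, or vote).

Invalid — vote requirement not satisfied.

Notice: 3 days given; 2 required (3 ≥ 2). Satisfied.
Quorum: 10 present, but the 1 interested partner does not count, leaving 9. Quorum is 9. Satisfied.
Vote: the compensation package for the chief executive requires a majority of the disinterested partners present (10 − 1 = 9). A majority of 9 is 5, so 5 affirmative votes are needed; 4 voted in favor. Not satisfied.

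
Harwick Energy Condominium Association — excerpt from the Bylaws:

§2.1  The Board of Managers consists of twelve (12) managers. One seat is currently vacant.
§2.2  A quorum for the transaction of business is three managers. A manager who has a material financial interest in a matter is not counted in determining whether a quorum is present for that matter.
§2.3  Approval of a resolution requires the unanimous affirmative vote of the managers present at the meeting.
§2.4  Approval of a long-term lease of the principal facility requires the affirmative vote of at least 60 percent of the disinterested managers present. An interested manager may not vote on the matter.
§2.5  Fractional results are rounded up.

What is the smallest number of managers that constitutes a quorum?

3

The quorum is fixed at 3.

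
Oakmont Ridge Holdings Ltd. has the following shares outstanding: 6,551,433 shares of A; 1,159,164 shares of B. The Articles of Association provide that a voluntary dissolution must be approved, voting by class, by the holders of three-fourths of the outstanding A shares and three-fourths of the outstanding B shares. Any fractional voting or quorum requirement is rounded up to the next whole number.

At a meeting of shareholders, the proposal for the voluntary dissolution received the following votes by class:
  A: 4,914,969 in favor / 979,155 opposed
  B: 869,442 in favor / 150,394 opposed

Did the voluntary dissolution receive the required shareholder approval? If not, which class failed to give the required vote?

A: 3/4 of 6551433 = 4913574.75, rounded up to 4913575; 4,913,575 required, 4,914,969 in favor — approved.
B: 3/4 of 1159164 = 869373; 869,373 required, 869,442 in favor — approved.

Approved — every class gave the required vote.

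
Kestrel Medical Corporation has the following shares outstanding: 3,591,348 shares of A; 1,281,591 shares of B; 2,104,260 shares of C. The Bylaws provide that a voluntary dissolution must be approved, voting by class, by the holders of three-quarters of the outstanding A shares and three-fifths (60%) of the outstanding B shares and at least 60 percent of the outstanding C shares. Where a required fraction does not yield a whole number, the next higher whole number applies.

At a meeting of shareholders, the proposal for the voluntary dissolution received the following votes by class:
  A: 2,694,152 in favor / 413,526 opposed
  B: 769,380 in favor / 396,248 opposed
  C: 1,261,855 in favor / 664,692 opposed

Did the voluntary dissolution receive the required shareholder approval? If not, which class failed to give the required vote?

A: 3/4 of 3591348 = 2693511; 2,693,511 required, 2,694,152 in favor — approved.
B: 3/5 of 1281591 = 768954.60, rounded up to 768955; 768,955 required, 769,380 in favor — approved.
C: 3/5 of 2104260 = 1262556; 1,262,556 required, 1,261,855 in favor — not approved.

Not approved — the C shares did not give the required vote.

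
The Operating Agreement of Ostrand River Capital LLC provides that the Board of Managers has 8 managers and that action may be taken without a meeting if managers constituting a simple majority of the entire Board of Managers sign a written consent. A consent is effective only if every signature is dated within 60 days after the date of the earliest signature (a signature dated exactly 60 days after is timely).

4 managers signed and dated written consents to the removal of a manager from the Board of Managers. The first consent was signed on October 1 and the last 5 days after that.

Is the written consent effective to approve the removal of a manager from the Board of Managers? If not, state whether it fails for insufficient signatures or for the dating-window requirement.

Signatures required: a simple majority of 8 — a majority of 8 is 5, so 5 needed; 4 signed. Insufficient.
Dating window: the latest signature is 5 days after the earliest; the limit is 60 days. Within the window.

Not effective — insufficient signatures.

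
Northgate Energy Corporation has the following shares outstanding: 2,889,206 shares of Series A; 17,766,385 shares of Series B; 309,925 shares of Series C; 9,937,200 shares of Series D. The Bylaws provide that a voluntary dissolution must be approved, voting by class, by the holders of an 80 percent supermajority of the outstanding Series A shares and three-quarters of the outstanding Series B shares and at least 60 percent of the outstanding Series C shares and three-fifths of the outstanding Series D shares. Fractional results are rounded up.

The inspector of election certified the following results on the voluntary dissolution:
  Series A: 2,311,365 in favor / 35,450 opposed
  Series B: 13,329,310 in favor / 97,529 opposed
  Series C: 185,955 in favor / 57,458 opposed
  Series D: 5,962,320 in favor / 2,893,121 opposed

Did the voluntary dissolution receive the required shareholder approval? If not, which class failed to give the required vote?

Approved — every class gave the required vote.

Series A: 4/5 of 2889206 = 2311364.80, rounded up to 2311365; 2,311,365 required, 2,311,365 in favor — approved.
Series B: 3/4 of 17766385 = 13324788.75, rounded up to 13324789; 13,324,789 required, 13,329,310 in favor — approved.
Series C: 3/5 of 309925 = 185955; 185,955 required, 185,955 in favor — approved.
Series D: 3/5 of 9937200 = 5962320; 5,962,320 required, 5,962,320 in favor — approved.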